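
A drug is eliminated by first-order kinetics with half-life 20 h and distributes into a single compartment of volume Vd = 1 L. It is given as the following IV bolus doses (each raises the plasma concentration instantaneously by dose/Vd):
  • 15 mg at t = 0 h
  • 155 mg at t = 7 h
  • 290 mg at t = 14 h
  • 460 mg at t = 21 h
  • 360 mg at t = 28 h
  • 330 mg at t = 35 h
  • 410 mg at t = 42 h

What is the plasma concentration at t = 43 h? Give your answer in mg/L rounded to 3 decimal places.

1228.820 mg/L

k = ln 2 / 20 = 0.03466 per h
Dose 1 (15 mg at t=0 h): 15·exp(−0.03466·43) = 3.380 mg/L
Dose 2 (155 mg at t=7 h): 155·exp(−0.03466·36) = 44.512 mg/L
Dose 3 (290 mg at t=14 h): 290·exp(−0.03466·29) = 106.146 mg/L
Dose 4 (460 mg at t=21 h): 460·exp(−0.03466·22) = 214.598 mg/L
Dose 5 (360 mg at t=28 h): 360·exp(−0.03466·15) = 214.057 mg/L
Dose 6 (330 mg at t=35 h): 330·exp(−0.03466·8) = 250.093 mg/L
Dose 7 (410 mg at t=42 h): 410·exp(−0.03466·1) = 396.034 mg/L
C(43) = 3.380 + 44.512 + 106.146 + 214.598 + 214.057 + 250.093 + 396.034 = 1228.820 mg/L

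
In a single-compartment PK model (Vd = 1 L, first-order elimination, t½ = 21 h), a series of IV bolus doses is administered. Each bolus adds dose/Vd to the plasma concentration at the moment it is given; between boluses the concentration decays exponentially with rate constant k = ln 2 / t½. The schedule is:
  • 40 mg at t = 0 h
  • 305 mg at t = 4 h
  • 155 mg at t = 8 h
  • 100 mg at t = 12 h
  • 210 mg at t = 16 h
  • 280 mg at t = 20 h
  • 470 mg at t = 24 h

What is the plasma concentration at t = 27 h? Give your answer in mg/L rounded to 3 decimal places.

1096.892 mg/L

k = ln 2 / 21 = 0.03301 per h
Dose 1 (40 mg at t=0 h): 40·exp(−0.03301·27) = 16.407 mg/L
Dose 2 (305 mg at t=4 h): 305·exp(−0.03301·23) = 142.758 mg/L
Dose 3 (155 mg at t=8 h): 155·exp(−0.03301·19) = 82.789 mg/L
Dose 4 (100 mg at t=12 h): 100·exp(−0.03301·15) = 60.951 mg/L
Dose 5 (210 mg at t=16 h): 210·exp(−0.03301·11) = 146.062 mg/L
Dose 6 (280 mg at t=20 h): 280·exp(−0.03301·7) = 222.236 mg/L
Dose 7 (470 mg at t=24 h): 470·exp(−0.03301·3) = 425.690 mg/L
C(27) = 16.407 + 142.758 + 82.789 + 60.951 + 146.062 + 222.236 + 425.690 = 1096.892 mg/L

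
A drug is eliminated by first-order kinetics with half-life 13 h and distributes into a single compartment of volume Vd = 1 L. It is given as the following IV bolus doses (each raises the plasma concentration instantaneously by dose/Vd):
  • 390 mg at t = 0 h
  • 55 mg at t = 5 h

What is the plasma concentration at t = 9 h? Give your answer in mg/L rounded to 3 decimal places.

k = ln 2 / 13 = 0.05332 per h
Dose 1 (390 mg at t=0 h): 390·exp(−0.05332·9) = 241.357 mg/L
Dose 2 (55 mg at t=5 h): 55·exp(−0.05332·4) = 44.436 mg/L
C(9) = 241.357 + 44.436 = 285.793 mg/L

285.793 mg/L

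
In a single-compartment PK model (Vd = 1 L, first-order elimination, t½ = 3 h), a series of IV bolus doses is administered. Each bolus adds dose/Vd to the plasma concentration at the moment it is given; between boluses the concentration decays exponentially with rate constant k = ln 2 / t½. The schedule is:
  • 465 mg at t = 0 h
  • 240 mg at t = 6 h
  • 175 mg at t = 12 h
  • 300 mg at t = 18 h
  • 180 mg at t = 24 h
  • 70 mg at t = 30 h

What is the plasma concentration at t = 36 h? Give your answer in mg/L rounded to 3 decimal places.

k = ln 2 / 3 = 0.23105 per h
Dose 1 (465 mg at t=0 h): 465·exp(−0.23105·36) = 0.114 mg/L
Dose 2 (240 mg at t=6 h): 240·exp(−0.23105·30) = 0.234 mg/L
Dose 3 (175 mg at t=12 h): 175·exp(−0.23105·24) = 0.684 mg/L
Dose 4 (300 mg at t=18 h): 300·exp(−0.23105·18) = 4.688 mg/L
Dose 5 (180 mg at t=24 h): 180·exp(−0.23105·12) = 11.250 mg/L
Dose 6 (70 mg at t=30 h): 70·exp(−0.23105·6) = 17.500 mg/L
C(36) = 0.114 + 0.234 + 0.684 + 4.688 + 11.250 + 17.500 = 34.469 mg/L

34.469 mg/L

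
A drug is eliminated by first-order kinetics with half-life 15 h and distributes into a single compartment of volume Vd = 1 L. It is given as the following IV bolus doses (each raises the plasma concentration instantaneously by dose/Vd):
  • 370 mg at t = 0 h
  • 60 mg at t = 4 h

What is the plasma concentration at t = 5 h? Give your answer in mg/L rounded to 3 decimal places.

350.960 mg/L

k = ln 2 / 15 = 0.04621 per h
Dose 1 (370 mg at t=0 h): 370·exp(−0.04621·5) = 293.669 mg/L
Dose 2 (60 mg at t=4 h): 60·exp(−0.04621·1) = 57.290 mg/L
C(5) = 293.669 + 57.290 = 350.960 mg/L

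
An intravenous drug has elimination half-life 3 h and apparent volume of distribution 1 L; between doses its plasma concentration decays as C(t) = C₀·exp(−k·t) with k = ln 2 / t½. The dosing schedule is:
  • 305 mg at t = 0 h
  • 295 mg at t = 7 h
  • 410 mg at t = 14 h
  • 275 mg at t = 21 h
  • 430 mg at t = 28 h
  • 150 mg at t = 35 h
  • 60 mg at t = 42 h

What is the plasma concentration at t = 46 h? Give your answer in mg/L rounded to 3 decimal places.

k = ln 2 / 3 = 0.23105 per h
Dose 1 (305 mg at t=0 h): 305·exp(−0.23105·46) = 0.007 mg/L
Dose 2 (295 mg at t=7 h): 295·exp(−0.23105·39) = 0.036 mg/L
Dose 3 (410 mg at t=14 h): 410·exp(−0.23105·32) = 0.252 mg/L
Dose 4 (275 mg at t=21 h): 275·exp(−0.23105·25) = 0.853 mg/L
Dose 5 (430 mg at t=28 h): 430·exp(−0.23105·18) = 6.719 mg/L
Dose 6 (150 mg at t=35 h): 150·exp(−0.23105·11) = 11.812 mg/L
Dose 7 (60 mg at t=42 h): 60·exp(−0.23105·4) = 23.811 mg/L
C(46) = 0.007 + 0.036 + 0.252 + 0.853 + 6.719 + 11.812 + 23.811 = 43.490 mg/L

43.490 mg/L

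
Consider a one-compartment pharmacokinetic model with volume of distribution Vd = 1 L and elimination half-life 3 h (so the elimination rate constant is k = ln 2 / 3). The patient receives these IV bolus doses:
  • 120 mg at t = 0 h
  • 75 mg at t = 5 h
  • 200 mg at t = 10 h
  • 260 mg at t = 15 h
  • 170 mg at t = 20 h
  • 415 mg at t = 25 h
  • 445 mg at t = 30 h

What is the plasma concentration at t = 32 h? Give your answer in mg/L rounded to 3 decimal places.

379.883 mg/L

k = ln 2 / 3 = 0.23105 per h
Dose 1 (120 mg at t=0 h): 120·exp(−0.23105·32) = 0.074 mg/L
Dose 2 (75 mg at t=5 h): 75·exp(−0.23105·27) = 0.146 mg/L
Dose 3 (200 mg at t=10 h): 200·exp(−0.23105·22) = 1.240 mg/L
Dose 4 (260 mg at t=15 h): 260·exp(−0.23105·17) = 5.118 mg/L
Dose 5 (170 mg at t=20 h): 170·exp(−0.23105·12) = 10.625 mg/L
Dose 6 (415 mg at t=25 h): 415·exp(−0.23105·7) = 82.346 mg/L
Dose 7 (445 mg at t=30 h): 445·exp(−0.23105·2) = 280.332 mg/L
C(32) = 0.074 + 0.146 + 1.240 + 5.118 + 10.625 + 82.346 + 280.332 = 379.883 mg/L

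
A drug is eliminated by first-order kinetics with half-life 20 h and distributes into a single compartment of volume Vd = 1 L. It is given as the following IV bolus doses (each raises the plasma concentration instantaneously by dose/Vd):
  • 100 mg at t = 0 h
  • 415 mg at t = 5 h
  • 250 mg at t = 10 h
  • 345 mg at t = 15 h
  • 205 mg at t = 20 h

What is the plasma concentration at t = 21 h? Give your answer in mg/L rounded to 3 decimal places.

k = ln 2 / 20 = 0.03466 per h
Dose 1 (100 mg at t=0 h): 100·exp(−0.03466·21) = 48.297 mg/L
Dose 2 (415 mg at t=5 h): 415·exp(−0.03466·16) = 238.355 mg/L
Dose 3 (250 mg at t=10 h): 250·exp(−0.03466·11) = 170.755 mg/L
Dose 4 (345 mg at t=15 h): 345·exp(−0.03466·6) = 280.227 mg/L
Dose 5 (205 mg at t=20 h): 205·exp(−0.03466·1) = 198.017 mg/L
C(21) = 48.297 + 238.355 + 170.755 + 280.227 + 198.017 = 935.651 mg/L

935.651 mg/L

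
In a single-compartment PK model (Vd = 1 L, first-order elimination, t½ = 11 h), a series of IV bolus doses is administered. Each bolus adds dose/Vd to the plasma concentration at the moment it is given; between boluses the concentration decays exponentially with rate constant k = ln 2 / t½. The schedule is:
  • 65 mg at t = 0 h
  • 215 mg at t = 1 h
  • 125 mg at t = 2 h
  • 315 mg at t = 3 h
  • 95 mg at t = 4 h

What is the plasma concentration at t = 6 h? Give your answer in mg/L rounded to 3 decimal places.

643.074 mg/L

k = ln 2 / 11 = 0.06301 per h
Dose 1 (65 mg at t=0 h): 65·exp(−0.06301·6) = 44.536 mg/L
Dose 2 (215 mg at t=1 h): 215·exp(−0.06301·5) = 156.894 mg/L
Dose 3 (125 mg at t=2 h): 125·exp(−0.06301·4) = 97.150 mg/L
Dose 4 (315 mg at t=3 h): 315·exp(−0.06301·3) = 260.742 mg/L
Dose 5 (95 mg at t=4 h): 95·exp(−0.06301·2) = 83.751 mg/L
C(6) = 44.536 + 156.894 + 97.150 + 260.742 + 83.751 = 643.074 mg/L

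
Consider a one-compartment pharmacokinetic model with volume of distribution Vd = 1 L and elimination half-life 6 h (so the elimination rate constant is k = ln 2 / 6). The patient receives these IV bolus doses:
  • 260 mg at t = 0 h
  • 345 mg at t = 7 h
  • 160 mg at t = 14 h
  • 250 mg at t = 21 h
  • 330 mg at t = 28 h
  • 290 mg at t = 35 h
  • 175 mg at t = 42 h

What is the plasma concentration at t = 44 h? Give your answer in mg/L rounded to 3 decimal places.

k = ln 2 / 6 = 0.11552 per h
Dose 1 (260 mg at t=0 h): 260·exp(−0.11552·44) = 1.612 mg/L
Dose 2 (345 mg at t=7 h): 345·exp(−0.11552·37) = 4.803 mg/L
Dose 3 (160 mg at t=14 h): 160·exp(−0.11552·30) = 5.000 mg/L
Dose 4 (250 mg at t=21 h): 250·exp(−0.11552·23) = 17.538 mg/L
Dose 5 (330 mg at t=28 h): 330·exp(−0.11552·16) = 51.972 mg/L
Dose 6 (290 mg at t=35 h): 290·exp(−0.11552·9) = 102.530 mg/L
Dose 7 (175 mg at t=42 h): 175·exp(−0.11552·2) = 138.898 mg/L
C(44) = 1.612 + 4.803 + 5.000 + 17.538 + 51.972 + 102.530 + 138.898 = 322.353 mg/L

322.353 mg/L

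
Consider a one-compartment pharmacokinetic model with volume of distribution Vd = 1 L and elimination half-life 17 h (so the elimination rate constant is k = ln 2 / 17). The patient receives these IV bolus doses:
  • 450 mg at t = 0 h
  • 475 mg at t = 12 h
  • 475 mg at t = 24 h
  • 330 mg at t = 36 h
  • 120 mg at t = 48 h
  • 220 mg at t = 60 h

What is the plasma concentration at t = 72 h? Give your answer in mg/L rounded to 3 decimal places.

388.147 mg/L

k = ln 2 / 17 = 0.04077 per h
Dose 1 (450 mg at t=0 h): 450·exp(−0.04077·72) = 23.893 mg/L
Dose 2 (475 mg at t=12 h): 475·exp(−0.04077·60) = 41.137 mg/L
Dose 3 (475 mg at t=24 h): 475·exp(−0.04077·48) = 67.101 mg/L
Dose 4 (330 mg at t=36 h): 330·exp(−0.04077·36) = 76.039 mg/L
Dose 5 (120 mg at t=48 h): 120·exp(−0.04077·24) = 45.102 mg/L
Dose 6 (220 mg at t=60 h): 220·exp(−0.04077·12) = 134.875 mg/L
C(72) = 23.893 + 41.137 + 67.101 + 76.039 + 45.102 + 134.875 = 388.147 mg/L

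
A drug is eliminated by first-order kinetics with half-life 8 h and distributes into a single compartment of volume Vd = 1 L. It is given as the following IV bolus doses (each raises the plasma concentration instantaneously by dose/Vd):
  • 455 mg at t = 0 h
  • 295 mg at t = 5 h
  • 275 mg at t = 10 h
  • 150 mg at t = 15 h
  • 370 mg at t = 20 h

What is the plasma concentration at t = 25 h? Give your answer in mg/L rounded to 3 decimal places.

482.259 mg/L

k = ln 2 / 8 = 0.08664 per h
Dose 1 (455 mg at t=0 h): 455·exp(−0.08664·25) = 52.155 mg/L
Dose 2 (295 mg at t=5 h): 295·exp(−0.08664·20) = 52.149 mg/L
Dose 3 (275 mg at t=10 h): 275·exp(−0.08664·15) = 74.972 mg/L
Dose 4 (150 mg at t=15 h): 150·exp(−0.08664·10) = 63.067 mg/L
Dose 5 (370 mg at t=20 h): 370·exp(−0.08664·5) = 239.915 mg/L
C(25) = 52.155 + 52.149 + 74.972 + 63.067 + 239.915 = 482.259 mg/L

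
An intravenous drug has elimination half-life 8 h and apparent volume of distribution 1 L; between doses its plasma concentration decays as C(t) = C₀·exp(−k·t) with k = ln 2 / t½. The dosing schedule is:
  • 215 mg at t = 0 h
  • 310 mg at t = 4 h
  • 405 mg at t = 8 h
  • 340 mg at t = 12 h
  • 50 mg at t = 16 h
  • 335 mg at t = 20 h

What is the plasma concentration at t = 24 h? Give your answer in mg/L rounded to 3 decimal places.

565.015 mg/L

k = ln 2 / 8 = 0.08664 per h
Dose 1 (215 mg at t=0 h): 215·exp(−0.08664·24) = 26.875 mg/L
Dose 2 (310 mg at t=4 h): 310·exp(−0.08664·20) = 54.801 mg/L
Dose 3 (405 mg at t=8 h): 405·exp(−0.08664·16) = 101.250 mg/L
Dose 4 (340 mg at t=12 h): 340·exp(−0.08664·12) = 120.208 mg/L
Dose 5 (50 mg at t=16 h): 50·exp(−0.08664·8) = 25.000 mg/L
Dose 6 (335 mg at t=20 h): 335·exp(−0.08664·4) = 236.881 mg/L
C(24) = 26.875 + 54.801 + 101.250 + 120.208 + 25.000 + 236.881 = 565.015 mg/L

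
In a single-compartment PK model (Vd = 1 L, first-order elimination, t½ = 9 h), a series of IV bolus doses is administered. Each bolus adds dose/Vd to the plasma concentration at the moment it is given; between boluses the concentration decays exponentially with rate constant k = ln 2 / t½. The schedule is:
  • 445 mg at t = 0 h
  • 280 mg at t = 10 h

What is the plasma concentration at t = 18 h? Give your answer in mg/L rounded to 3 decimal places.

k = ln 2 / 9 = 0.07702 per h
Dose 1 (445 mg at t=0 h): 445·exp(−0.07702·18) = 111.250 mg/L
Dose 2 (280 mg at t=10 h): 280·exp(−0.07702·8) = 151.208 mg/L
C(18) = 111.250 + 151.208 = 262.458 mg/L

262.458 mg/L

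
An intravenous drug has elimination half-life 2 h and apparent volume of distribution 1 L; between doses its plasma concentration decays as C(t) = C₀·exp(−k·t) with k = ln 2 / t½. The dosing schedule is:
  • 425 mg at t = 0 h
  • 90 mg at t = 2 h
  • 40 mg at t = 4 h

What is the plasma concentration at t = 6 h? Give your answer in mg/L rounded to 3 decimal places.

k = ln 2 / 2 = 0.34657 per h
Dose 1 (425 mg at t=0 h): 425·exp(−0.34657·6) = 53.125 mg/L
Dose 2 (90 mg at t=2 h): 90·exp(−0.34657·4) = 22.500 mg/L
Dose 3 (40 mg at t=4 h): 40·exp(−0.34657·2) = 20.000 mg/L
C(6) = 53.125 + 22.500 + 20.000 = 95.625 mg/L

95.625 mg/L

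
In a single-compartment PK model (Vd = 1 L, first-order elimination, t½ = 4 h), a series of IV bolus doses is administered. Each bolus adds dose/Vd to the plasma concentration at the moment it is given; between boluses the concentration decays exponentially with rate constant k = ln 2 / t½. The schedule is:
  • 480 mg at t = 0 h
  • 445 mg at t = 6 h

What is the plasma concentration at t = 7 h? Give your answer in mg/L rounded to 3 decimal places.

k = ln 2 / 4 = 0.17329 per h
Dose 1 (480 mg at t=0 h): 480·exp(−0.17329·7) = 142.705 mg/L
Dose 2 (445 mg at t=6 h): 445·exp(−0.17329·1) = 374.199 mg/L
C(7) = 142.705 + 374.199 = 516.904 mg/L

516.904 mg/L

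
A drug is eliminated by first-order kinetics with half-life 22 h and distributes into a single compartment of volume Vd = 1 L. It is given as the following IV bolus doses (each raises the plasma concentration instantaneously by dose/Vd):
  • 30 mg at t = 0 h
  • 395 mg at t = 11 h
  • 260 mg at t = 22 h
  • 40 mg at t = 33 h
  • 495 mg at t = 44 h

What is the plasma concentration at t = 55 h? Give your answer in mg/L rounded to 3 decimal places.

565.995 mg/L

k = ln 2 / 22 = 0.03151 per h
Dose 1 (30 mg at t=0 h): 30·exp(−0.03151·55) = 5.303 mg/L
Dose 2 (395 mg at t=11 h): 395·exp(−0.03151·44) = 98.750 mg/L
Dose 3 (260 mg at t=22 h): 260·exp(−0.03151·33) = 91.924 mg/L
Dose 4 (40 mg at t=33 h): 40·exp(−0.03151·22) = 20.000 mg/L
Dose 5 (495 mg at t=44 h): 495·exp(−0.03151·11) = 350.018 mg/L
C(55) = 5.303 + 98.750 + 91.924 + 20.000 + 350.018 = 565.995 mg/L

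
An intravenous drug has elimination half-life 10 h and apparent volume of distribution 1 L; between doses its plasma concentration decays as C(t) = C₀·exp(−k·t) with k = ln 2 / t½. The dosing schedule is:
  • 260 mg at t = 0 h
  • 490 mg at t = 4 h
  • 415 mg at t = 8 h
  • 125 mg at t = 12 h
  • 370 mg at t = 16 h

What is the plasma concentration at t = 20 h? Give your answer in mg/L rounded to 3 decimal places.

759.480 mg/L

k = ln 2 / 10 = 0.06931 per h
Dose 1 (260 mg at t=0 h): 260·exp(−0.06931·20) = 65.000 mg/L
Dose 2 (490 mg at t=4 h): 490·exp(−0.06931·16) = 161.640 mg/L
Dose 3 (415 mg at t=8 h): 415·exp(−0.06931·12) = 180.639 mg/L
Dose 4 (125 mg at t=12 h): 125·exp(−0.06931·8) = 71.794 mg/L
Dose 5 (370 mg at t=16 h): 370·exp(−0.06931·4) = 280.408 mg/L
C(20) = 65.000 + 161.640 + 180.639 + 71.794 + 280.408 = 759.480 mg/L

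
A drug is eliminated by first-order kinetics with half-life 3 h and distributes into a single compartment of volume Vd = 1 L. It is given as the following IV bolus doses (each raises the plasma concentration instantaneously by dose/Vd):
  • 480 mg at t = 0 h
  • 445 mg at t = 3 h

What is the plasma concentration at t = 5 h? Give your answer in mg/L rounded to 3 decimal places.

k = ln 2 / 3 = 0.23105 per h
Dose 1 (480 mg at t=0 h): 480·exp(−0.23105·5) = 151.191 mg/L
Dose 2 (445 mg at t=3 h): 445·exp(−0.23105·2) = 280.332 mg/L
C(5) = 151.191 + 280.332 = 431.523 mg/L

431.523 mg/L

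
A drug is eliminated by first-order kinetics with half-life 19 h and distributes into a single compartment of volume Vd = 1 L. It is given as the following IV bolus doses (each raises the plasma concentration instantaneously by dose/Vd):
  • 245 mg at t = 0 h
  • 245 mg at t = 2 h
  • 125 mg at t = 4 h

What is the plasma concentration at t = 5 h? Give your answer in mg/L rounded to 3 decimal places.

544.273 mg/L

k = ln 2 / 19 = 0.03648 per h
Dose 1 (245 mg at t=0 h): 245·exp(−0.03648·5) = 204.149 mg/L
Dose 2 (245 mg at t=2 h): 245·exp(−0.03648·3) = 219.601 mg/L
Dose 3 (125 mg at t=4 h): 125·exp(−0.03648·1) = 120.522 mg/L
C(5) = 204.149 + 219.601 + 120.522 = 544.273 mg/L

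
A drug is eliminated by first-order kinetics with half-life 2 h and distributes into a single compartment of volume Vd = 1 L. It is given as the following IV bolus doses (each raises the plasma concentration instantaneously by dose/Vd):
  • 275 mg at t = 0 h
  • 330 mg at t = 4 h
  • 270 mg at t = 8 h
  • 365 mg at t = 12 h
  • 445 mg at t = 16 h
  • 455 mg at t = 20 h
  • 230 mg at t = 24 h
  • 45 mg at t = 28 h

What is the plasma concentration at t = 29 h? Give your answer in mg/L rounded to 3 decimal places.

98.767 mg/L

k = ln 2 / 2 = 0.34657 per h
Dose 1 (275 mg at t=0 h): 275·exp(−0.34657·29) = 0.012 mg/L
Dose 2 (330 mg at t=4 h): 330·exp(−0.34657·25) = 0.057 mg/L
Dose 3 (270 mg at t=8 h): 270·exp(−0.34657·21) = 0.186 mg/L
Dose 4 (365 mg at t=12 h): 365·exp(−0.34657·17) = 1.008 mg/L
Dose 5 (445 mg at t=16 h): 445·exp(−0.34657·13) = 4.917 mg/L
Dose 6 (455 mg at t=20 h): 455·exp(−0.34657·9) = 20.108 mg/L
Dose 7 (230 mg at t=24 h): 230·exp(−0.34657·5) = 40.659 mg/L
Dose 8 (45 mg at t=28 h): 45·exp(−0.34657·1) = 31.820 mg/L
C(29) = 0.012 + 0.057 + 0.186 + 1.008 + 4.917 + 20.108 + 40.659 + 31.820 = 98.767 mg/L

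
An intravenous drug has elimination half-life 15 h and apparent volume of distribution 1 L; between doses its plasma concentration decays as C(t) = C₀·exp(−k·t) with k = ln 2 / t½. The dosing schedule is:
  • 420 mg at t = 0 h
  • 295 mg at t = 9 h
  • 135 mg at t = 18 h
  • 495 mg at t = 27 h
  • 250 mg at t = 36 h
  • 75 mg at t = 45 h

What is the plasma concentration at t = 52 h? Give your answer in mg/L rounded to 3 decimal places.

k = ln 2 / 15 = 0.04621 per h
Dose 1 (420 mg at t=0 h): 420·exp(−0.04621·52) = 37.991 mg/L
Dose 2 (295 mg at t=9 h): 295·exp(−0.04621·43) = 40.445 mg/L
Dose 3 (135 mg at t=18 h): 135·exp(−0.04621·34) = 28.054 mg/L
Dose 4 (495 mg at t=27 h): 495·exp(−0.04621·25) = 155.915 mg/L
Dose 5 (250 mg at t=36 h): 250·exp(−0.04621·16) = 119.355 mg/L
Dose 6 (75 mg at t=45 h): 75·exp(−0.04621·7) = 54.273 mg/L
C(52) = 37.991 + 40.445 + 28.054 + 155.915 + 119.355 + 54.273 = 436.034 mg/L

436.034 mg/L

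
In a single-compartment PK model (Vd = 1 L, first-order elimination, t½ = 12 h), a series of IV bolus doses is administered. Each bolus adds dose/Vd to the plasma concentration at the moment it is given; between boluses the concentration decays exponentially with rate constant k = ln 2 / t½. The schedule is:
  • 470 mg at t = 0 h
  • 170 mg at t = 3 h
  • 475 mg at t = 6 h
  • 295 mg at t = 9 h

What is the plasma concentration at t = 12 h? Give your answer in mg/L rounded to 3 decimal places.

920.023 mg/L

k = ln 2 / 12 = 0.05776 per h
Dose 1 (470 mg at t=0 h): 470·exp(−0.05776·12) = 235.000 mg/L
Dose 2 (170 mg at t=3 h): 170·exp(−0.05776·9) = 101.083 mg/L
Dose 3 (475 mg at t=6 h): 475·exp(−0.05776·6) = 335.876 mg/L
Dose 4 (295 mg at t=9 h): 295·exp(−0.05776·3) = 248.064 mg/L
C(12) = 235.000 + 101.083 + 335.876 + 248.064 = 920.023 mg/L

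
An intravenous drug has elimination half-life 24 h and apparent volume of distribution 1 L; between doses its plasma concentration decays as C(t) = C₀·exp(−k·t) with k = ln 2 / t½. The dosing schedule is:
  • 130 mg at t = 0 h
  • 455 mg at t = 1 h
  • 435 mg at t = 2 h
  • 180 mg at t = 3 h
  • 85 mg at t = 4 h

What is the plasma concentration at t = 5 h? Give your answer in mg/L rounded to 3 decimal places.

k = ln 2 / 24 = 0.02888 per h
Dose 1 (130 mg at t=0 h): 130·exp(−0.02888·5) = 112.520 mg/L
Dose 2 (455 mg at t=1 h): 455·exp(−0.02888·4) = 405.359 mg/L
Dose 3 (435 mg at t=2 h): 435·exp(−0.02888·3) = 398.897 mg/L
Dose 4 (180 mg at t=3 h): 180·exp(−0.02888·2) = 169.897 mg/L
Dose 5 (85 mg at t=4 h): 85·exp(−0.02888·1) = 82.580 mg/L
C(5) = 112.520 + 405.359 + 398.897 + 169.897 + 82.580 = 1169.253 mg/L

1169.253 mg/L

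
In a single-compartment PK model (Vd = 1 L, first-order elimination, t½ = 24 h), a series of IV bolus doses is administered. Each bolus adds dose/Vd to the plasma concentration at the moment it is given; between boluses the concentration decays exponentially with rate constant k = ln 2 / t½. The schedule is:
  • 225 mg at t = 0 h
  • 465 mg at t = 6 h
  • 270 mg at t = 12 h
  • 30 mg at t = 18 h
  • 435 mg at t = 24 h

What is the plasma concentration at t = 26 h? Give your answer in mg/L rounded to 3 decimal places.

981.758 mg/L

k = ln 2 / 24 = 0.02888 per h
Dose 1 (225 mg at t=0 h): 225·exp(−0.02888·26) = 106.186 mg/L
Dose 2 (465 mg at t=6 h): 465·exp(−0.02888·20) = 260.972 mg/L
Dose 3 (270 mg at t=12 h): 270·exp(−0.02888·14) = 180.203 mg/L
Dose 4 (30 mg at t=18 h): 30·exp(−0.02888·8) = 23.811 mg/L
Dose 5 (435 mg at t=24 h): 435·exp(−0.02888·2) = 410.585 mg/L
C(26) = 106.186 + 260.972 + 180.203 + 23.811 + 410.585 = 981.758 mg/L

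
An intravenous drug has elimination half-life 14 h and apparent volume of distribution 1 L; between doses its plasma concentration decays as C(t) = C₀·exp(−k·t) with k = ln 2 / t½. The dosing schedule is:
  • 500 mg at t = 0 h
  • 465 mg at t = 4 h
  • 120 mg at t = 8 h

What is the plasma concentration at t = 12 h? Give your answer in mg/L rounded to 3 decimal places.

k = ln 2 / 14 = 0.04951 per h
Dose 1 (500 mg at t=0 h): 500·exp(−0.04951·12) = 276.022 mg/L
Dose 2 (465 mg at t=4 h): 465·exp(−0.04951·8) = 312.922 mg/L
Dose 3 (120 mg at t=8 h): 120·exp(−0.04951·4) = 98.440 mg/L
C(12) = 276.022 + 312.922 + 98.440 = 687.384 mg/L

687.384 mg/L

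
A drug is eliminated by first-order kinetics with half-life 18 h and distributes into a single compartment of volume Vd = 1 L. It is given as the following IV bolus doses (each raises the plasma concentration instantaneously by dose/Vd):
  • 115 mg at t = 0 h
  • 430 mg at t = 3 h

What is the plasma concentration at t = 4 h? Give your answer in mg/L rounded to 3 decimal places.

512.339 mg/L

k = ln 2 / 18 = 0.03851 per h
Dose 1 (115 mg at t=0 h): 115·exp(−0.03851·4) = 98.583 mg/L
Dose 2 (430 mg at t=3 h): 430·exp(−0.03851·1) = 413.756 mg/L
C(4) = 98.583 + 413.756 = 512.339 mg/L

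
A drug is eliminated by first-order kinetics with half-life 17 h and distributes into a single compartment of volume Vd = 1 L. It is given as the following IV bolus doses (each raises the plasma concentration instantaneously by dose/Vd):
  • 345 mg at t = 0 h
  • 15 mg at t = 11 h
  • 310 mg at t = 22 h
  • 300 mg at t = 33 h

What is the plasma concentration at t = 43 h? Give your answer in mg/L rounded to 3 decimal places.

395.047 mg/L

k = ln 2 / 17 = 0.04077 per h
Dose 1 (345 mg at t=0 h): 345·exp(−0.04077·43) = 59.757 mg/L
Dose 2 (15 mg at t=11 h): 15·exp(−0.04077·32) = 4.069 mg/L
Dose 3 (310 mg at t=22 h): 310·exp(−0.04077·21) = 131.674 mg/L
Dose 4 (300 mg at t=33 h): 300·exp(−0.04077·10) = 199.547 mg/L
C(43) = 59.757 + 4.069 + 131.674 + 199.547 = 395.047 mg/L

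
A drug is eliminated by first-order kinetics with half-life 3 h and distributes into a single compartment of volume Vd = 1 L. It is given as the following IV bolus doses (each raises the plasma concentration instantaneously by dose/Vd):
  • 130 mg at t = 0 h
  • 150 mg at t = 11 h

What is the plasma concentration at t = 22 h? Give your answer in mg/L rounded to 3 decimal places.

12.618 mg/L

k = ln 2 / 3 = 0.23105 per h
Dose 1 (130 mg at t=0 h): 130·exp(−0.23105·22) = 0.806 mg/L
Dose 2 (150 mg at t=11 h): 150·exp(−0.23105·11) = 11.812 mg/L
C(22) = 0.806 + 11.812 = 12.618 mg/L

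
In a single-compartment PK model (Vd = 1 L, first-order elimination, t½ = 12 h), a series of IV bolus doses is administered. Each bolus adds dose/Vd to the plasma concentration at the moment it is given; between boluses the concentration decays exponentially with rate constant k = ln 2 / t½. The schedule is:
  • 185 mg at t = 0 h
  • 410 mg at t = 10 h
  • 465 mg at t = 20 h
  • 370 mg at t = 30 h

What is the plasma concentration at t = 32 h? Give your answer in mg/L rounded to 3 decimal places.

706.321 mg/L

k = ln 2 / 12 = 0.05776 per h
Dose 1 (185 mg at t=0 h): 185·exp(−0.05776·32) = 29.136 mg/L
Dose 2 (410 mg at t=10 h): 410·exp(−0.05776·22) = 115.052 mg/L
Dose 3 (465 mg at t=20 h): 465·exp(−0.05776·12) = 232.500 mg/L
Dose 4 (370 mg at t=30 h): 370·exp(−0.05776·2) = 329.633 mg/L
C(32) = 29.136 + 115.052 + 232.500 + 329.633 = 706.321 mg/L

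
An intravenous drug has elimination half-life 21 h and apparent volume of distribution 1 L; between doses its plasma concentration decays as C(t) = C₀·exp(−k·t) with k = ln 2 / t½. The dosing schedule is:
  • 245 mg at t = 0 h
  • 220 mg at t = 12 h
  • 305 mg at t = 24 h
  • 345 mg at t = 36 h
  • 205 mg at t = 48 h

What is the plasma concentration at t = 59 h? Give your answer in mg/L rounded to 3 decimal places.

481.713 mg/L

k = ln 2 / 21 = 0.03301 per h
Dose 1 (245 mg at t=0 h): 245·exp(−0.03301·59) = 34.947 mg/L
Dose 2 (220 mg at t=12 h): 220·exp(−0.03301·47) = 46.633 mg/L
Dose 3 (305 mg at t=24 h): 305·exp(−0.03301·35) = 96.069 mg/L
Dose 4 (345 mg at t=36 h): 345·exp(−0.03301·23) = 161.480 mg/L
Dose 5 (205 mg at t=48 h): 205·exp(−0.03301·11) = 142.584 mg/L
C(59) = 34.947 + 46.633 + 96.069 + 161.480 + 142.584 = 481.713 mg/L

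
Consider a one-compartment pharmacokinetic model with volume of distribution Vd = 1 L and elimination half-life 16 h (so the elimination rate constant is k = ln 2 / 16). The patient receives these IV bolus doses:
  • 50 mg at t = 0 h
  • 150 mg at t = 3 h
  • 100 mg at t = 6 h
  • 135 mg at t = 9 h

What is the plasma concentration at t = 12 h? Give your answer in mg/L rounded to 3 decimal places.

326.957 mg/L

k = ln 2 / 16 = 0.04332 per h
Dose 1 (50 mg at t=0 h): 50·exp(−0.04332·12) = 29.730 mg/L
Dose 2 (150 mg at t=3 h): 150·exp(−0.04332·9) = 101.569 mg/L
Dose 3 (100 mg at t=6 h): 100·exp(−0.04332·6) = 77.111 mg/L
Dose 4 (135 mg at t=9 h): 135·exp(−0.04332·3) = 118.547 mg/L
C(12) = 29.730 + 101.569 + 77.111 + 118.547 = 326.957 mg/L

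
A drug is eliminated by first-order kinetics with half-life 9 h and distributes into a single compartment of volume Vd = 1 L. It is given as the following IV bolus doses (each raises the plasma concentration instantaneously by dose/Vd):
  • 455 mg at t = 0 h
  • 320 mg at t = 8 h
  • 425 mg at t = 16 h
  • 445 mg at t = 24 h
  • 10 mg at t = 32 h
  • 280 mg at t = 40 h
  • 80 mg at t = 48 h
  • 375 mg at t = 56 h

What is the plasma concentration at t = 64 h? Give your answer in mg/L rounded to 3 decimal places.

309.347 mg/L

k = ln 2 / 9 = 0.07702 per h
Dose 1 (455 mg at t=0 h): 455·exp(−0.07702·64) = 3.291 mg/L
Dose 2 (320 mg at t=8 h): 320·exp(−0.07702·56) = 4.286 mg/L
Dose 3 (425 mg at t=16 h): 425·exp(−0.07702·48) = 10.541 mg/L
Dose 4 (445 mg at t=24 h): 445·exp(−0.07702·40) = 20.438 mg/L
Dose 5 (10 mg at t=32 h): 10·exp(−0.07702·32) = 0.850 mg/L
Dose 6 (280 mg at t=40 h): 280·exp(−0.07702·24) = 44.097 mg/L
Dose 7 (80 mg at t=48 h): 80·exp(−0.07702·16) = 23.331 mg/L
Dose 8 (375 mg at t=56 h): 375·exp(−0.07702·8) = 202.511 mg/L
C(64) = 3.291 + 4.286 + 10.541 + 20.438 + 0.850 + 44.097 + 23.331 + 202.511 = 309.347 mg/L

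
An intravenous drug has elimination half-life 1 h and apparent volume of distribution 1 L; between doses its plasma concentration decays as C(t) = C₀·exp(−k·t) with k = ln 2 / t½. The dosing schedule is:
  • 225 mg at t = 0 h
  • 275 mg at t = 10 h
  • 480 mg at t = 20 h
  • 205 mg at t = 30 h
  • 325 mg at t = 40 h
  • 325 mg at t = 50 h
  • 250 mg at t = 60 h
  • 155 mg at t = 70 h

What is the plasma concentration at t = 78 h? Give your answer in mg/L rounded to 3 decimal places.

k = ln 2 / 1 = 0.69315 per h
Dose 1 (225 mg at t=0 h): 225·exp(−0.69315·78) = 0.000 mg/L
Dose 2 (275 mg at t=10 h): 275·exp(−0.69315·68) = 0.000 mg/L
Dose 3 (480 mg at t=20 h): 480·exp(−0.69315·58) = 0.000 mg/L
Dose 4 (205 mg at t=30 h): 205·exp(−0.69315·48) = 0.000 mg/L
Dose 5 (325 mg at t=40 h): 325·exp(−0.69315·38) = 0.000 mg/L
Dose 6 (325 mg at t=50 h): 325·exp(−0.69315·28) = 0.000 mg/L
Dose 7 (250 mg at t=60 h): 250·exp(−0.69315·18) = 0.001 mg/L
Dose 8 (155 mg at t=70 h): 155·exp(−0.69315·8) = 0.605 mg/L
C(78) = 0.000 + 0.000 + 0.000 + 0.000 + 0.000 + 0.000 + 0.001 + 0.605 = 0.606 mg/L

0.606 mg/L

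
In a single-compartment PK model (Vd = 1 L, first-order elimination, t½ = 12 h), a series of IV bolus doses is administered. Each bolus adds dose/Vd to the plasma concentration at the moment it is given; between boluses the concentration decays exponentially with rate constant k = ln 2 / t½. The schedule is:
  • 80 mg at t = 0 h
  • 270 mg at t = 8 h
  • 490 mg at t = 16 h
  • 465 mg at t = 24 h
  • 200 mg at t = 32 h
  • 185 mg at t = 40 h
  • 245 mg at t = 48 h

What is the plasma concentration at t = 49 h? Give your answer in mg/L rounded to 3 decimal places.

k = ln 2 / 12 = 0.05776 per h
Dose 1 (80 mg at t=0 h): 80·exp(−0.05776·49) = 4.719 mg/L
Dose 2 (270 mg at t=8 h): 270·exp(−0.05776·41) = 25.284 mg/L
Dose 3 (490 mg at t=16 h): 490·exp(−0.05776·33) = 72.839 mg/L
Dose 4 (465 mg at t=24 h): 465·exp(−0.05776·25) = 109.725 mg/L
Dose 5 (200 mg at t=32 h): 200·exp(−0.05776·17) = 74.915 mg/L
Dose 6 (185 mg at t=40 h): 185·exp(−0.05776·9) = 110.002 mg/L
Dose 7 (245 mg at t=48 h): 245·exp(−0.05776·1) = 231.249 mg/L
C(49) = 4.719 + 25.284 + 72.839 + 109.725 + 74.915 + 110.002 + 231.249 = 628.734 mg/L

628.734 mg/L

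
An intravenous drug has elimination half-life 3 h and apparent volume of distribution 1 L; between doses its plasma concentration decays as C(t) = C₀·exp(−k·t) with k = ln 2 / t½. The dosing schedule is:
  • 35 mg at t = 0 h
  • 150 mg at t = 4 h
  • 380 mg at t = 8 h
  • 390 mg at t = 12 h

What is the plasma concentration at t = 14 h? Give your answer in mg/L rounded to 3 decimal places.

356.945 mg/L

k = ln 2 / 3 = 0.23105 per h
Dose 1 (35 mg at t=0 h): 35·exp(−0.23105·14) = 1.378 mg/L
Dose 2 (150 mg at t=4 h): 150·exp(−0.23105·10) = 14.882 mg/L
Dose 3 (380 mg at t=8 h): 380·exp(−0.23105·6) = 95.000 mg/L
Dose 4 (390 mg at t=12 h): 390·exp(−0.23105·2) = 245.685 mg/L
C(14) = 1.378 + 14.882 + 95.000 + 245.685 = 356.945 mg/L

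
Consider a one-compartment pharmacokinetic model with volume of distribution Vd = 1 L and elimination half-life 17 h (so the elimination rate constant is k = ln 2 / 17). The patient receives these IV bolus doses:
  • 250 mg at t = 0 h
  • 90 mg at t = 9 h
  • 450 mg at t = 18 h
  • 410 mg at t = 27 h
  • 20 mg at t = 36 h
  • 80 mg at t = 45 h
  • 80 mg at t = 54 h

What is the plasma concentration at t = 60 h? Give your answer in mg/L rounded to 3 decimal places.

334.409 mg/L

k = ln 2 / 17 = 0.04077 per h
Dose 1 (250 mg at t=0 h): 250·exp(−0.04077·60) = 21.651 mg/L
Dose 2 (90 mg at t=9 h): 90·exp(−0.04077·51) = 11.250 mg/L
Dose 3 (450 mg at t=18 h): 450·exp(−0.04077·42) = 81.188 mg/L
Dose 4 (410 mg at t=27 h): 410·exp(−0.04077·33) = 106.766 mg/L
Dose 5 (20 mg at t=36 h): 20·exp(−0.04077·24) = 7.517 mg/L
Dose 6 (80 mg at t=45 h): 80·exp(−0.04077·15) = 43.399 mg/L
Dose 7 (80 mg at t=54 h): 80·exp(−0.04077·6) = 62.639 mg/L
C(60) = 21.651 + 11.250 + 81.188 + 106.766 + 7.517 + 43.399 + 62.639 = 334.409 mg/L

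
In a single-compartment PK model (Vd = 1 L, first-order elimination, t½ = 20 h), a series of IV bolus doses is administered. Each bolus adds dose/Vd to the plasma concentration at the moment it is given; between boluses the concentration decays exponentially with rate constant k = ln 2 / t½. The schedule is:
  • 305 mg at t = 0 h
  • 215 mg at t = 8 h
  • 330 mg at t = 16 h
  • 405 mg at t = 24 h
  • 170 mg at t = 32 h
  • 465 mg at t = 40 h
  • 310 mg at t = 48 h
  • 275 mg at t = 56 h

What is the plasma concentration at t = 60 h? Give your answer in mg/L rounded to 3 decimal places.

k = ln 2 / 20 = 0.03466 per h
Dose 1 (305 mg at t=0 h): 305·exp(−0.03466·60) = 38.125 mg/L
Dose 2 (215 mg at t=8 h): 215·exp(−0.03466·52) = 35.462 mg/L
Dose 3 (330 mg at t=16 h): 330·exp(−0.03466·44) = 71.820 mg/L
Dose 4 (405 mg at t=24 h): 405·exp(−0.03466·36) = 116.306 mg/L
Dose 5 (170 mg at t=32 h): 170·exp(−0.03466·28) = 64.418 mg/L
Dose 6 (465 mg at t=40 h): 465·exp(−0.03466·20) = 232.500 mg/L
Dose 7 (310 mg at t=48 h): 310·exp(−0.03466·12) = 204.524 mg/L
Dose 8 (275 mg at t=56 h): 275·exp(−0.03466·4) = 239.401 mg/L
C(60) = 38.125 + 35.462 + 71.820 + 116.306 + 64.418 + 232.500 + 204.524 + 239.401 = 1002.556 mg/L

1002.556 mg/L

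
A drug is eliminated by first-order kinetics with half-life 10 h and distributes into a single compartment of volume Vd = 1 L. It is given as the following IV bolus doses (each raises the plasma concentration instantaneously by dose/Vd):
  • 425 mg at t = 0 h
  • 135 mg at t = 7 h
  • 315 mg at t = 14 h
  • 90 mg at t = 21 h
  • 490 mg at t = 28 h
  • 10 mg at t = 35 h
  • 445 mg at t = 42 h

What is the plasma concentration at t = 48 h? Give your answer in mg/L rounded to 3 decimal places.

k = ln 2 / 10 = 0.06931 per h
Dose 1 (425 mg at t=0 h): 425·exp(−0.06931·48) = 15.256 mg/L
Dose 2 (135 mg at t=7 h): 135·exp(−0.06931·41) = 7.872 mg/L
Dose 3 (315 mg at t=14 h): 315·exp(−0.06931·34) = 29.841 mg/L
Dose 4 (90 mg at t=21 h): 90·exp(−0.06931·27) = 13.850 mg/L
Dose 5 (490 mg at t=28 h): 490·exp(−0.06931·20) = 122.500 mg/L
Dose 6 (10 mg at t=35 h): 10·exp(−0.06931·13) = 4.061 mg/L
Dose 7 (445 mg at t=42 h): 445·exp(−0.06931·6) = 293.591 mg/L
C(48) = 15.256 + 7.872 + 29.841 + 13.850 + 122.500 + 4.061 + 293.591 = 486.971 mg/L

486.971 mg/L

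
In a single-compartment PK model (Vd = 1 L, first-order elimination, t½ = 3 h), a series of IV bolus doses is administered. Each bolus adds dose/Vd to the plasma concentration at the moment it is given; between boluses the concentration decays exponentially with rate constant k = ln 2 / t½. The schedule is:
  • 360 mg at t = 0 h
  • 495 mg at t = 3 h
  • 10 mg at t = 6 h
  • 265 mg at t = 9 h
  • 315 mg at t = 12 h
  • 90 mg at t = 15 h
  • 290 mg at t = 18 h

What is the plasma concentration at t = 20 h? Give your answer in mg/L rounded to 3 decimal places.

295.196 mg/L

k = ln 2 / 3 = 0.23105 per h
Dose 1 (360 mg at t=0 h): 360·exp(−0.23105·20) = 3.544 mg/L
Dose 2 (495 mg at t=3 h): 495·exp(−0.23105·17) = 9.745 mg/L
Dose 3 (10 mg at t=6 h): 10·exp(−0.23105·14) = 0.394 mg/L
Dose 4 (265 mg at t=9 h): 265·exp(−0.23105·11) = 20.867 mg/L
Dose 5 (315 mg at t=12 h): 315·exp(−0.23105·8) = 49.609 mg/L
Dose 6 (90 mg at t=15 h): 90·exp(−0.23105·5) = 28.348 mg/L
Dose 7 (290 mg at t=18 h): 290·exp(−0.23105·2) = 182.689 mg/L
C(20) = 3.544 + 9.745 + 0.394 + 20.867 + 49.609 + 28.348 + 182.689 = 295.196 mg/L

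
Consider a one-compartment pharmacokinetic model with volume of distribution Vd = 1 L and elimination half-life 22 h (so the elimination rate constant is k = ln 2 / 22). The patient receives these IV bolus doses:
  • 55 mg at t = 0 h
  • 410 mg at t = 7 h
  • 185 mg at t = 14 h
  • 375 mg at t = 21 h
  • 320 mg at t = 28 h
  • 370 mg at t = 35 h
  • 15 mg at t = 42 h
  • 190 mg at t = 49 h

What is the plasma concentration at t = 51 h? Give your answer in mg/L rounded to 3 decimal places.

k = ln 2 / 22 = 0.03151 per h
Dose 1 (55 mg at t=0 h): 55·exp(−0.03151·51) = 11.029 mg/L
Dose 2 (410 mg at t=7 h): 410·exp(−0.03151·44) = 102.500 mg/L
Dose 3 (185 mg at t=14 h): 185·exp(−0.03151·37) = 57.663 mg/L
Dose 4 (375 mg at t=21 h): 375·exp(−0.03151·30) = 145.726 mg/L
Dose 5 (320 mg at t=28 h): 320·exp(−0.03151·23) = 155.038 mg/L
Dose 6 (370 mg at t=35 h): 370·exp(−0.03151·16) = 223.497 mg/L
Dose 7 (15 mg at t=42 h): 15·exp(−0.03151·9) = 11.296 mg/L
Dose 8 (190 mg at t=49 h): 190·exp(−0.03151·2) = 178.397 mg/L
C(51) = 11.029 + 102.500 + 57.663 + 145.726 + 155.038 + 223.497 + 11.296 + 178.397 = 885.144 mg/L

885.144 mg/L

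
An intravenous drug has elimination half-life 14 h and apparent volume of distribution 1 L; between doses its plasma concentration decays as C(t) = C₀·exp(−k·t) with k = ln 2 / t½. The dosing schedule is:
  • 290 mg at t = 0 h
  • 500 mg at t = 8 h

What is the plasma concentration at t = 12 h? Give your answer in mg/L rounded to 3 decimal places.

570.261 mg/L

k = ln 2 / 14 = 0.04951 per h
Dose 1 (290 mg at t=0 h): 290·exp(−0.04951·12) = 160.093 mg/L
Dose 2 (500 mg at t=8 h): 500·exp(−0.04951·4) = 410.168 mg/L
C(12) = 160.093 + 410.168 = 570.261 mg/L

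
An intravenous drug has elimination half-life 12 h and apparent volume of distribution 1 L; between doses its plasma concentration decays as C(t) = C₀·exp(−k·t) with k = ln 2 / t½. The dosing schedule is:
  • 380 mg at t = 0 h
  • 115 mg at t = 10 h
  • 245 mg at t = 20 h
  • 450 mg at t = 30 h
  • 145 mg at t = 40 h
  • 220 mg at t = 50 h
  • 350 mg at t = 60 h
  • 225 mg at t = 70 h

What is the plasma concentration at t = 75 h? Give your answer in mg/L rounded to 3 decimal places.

438.184 mg/L

k = ln 2 / 12 = 0.05776 per h
Dose 1 (380 mg at t=0 h): 380·exp(−0.05776·75) = 4.993 mg/L
Dose 2 (115 mg at t=10 h): 115·exp(−0.05776·65) = 2.692 mg/L
Dose 3 (245 mg at t=20 h): 245·exp(−0.05776·55) = 10.220 mg/L
Dose 4 (450 mg at t=30 h): 450·exp(−0.05776·45) = 33.446 mg/L
Dose 5 (145 mg at t=40 h): 145·exp(−0.05776·35) = 19.203 mg/L
Dose 6 (220 mg at t=50 h): 220·exp(−0.05776·25) = 51.913 mg/L
Dose 7 (350 mg at t=60 h): 350·exp(−0.05776·15) = 147.157 mg/L
Dose 8 (225 mg at t=70 h): 225·exp(−0.05776·5) = 168.560 mg/L
C(75) = 4.993 + 2.692 + 10.220 + 33.446 + 19.203 + 51.913 + 147.157 + 168.560 = 438.184 mg/L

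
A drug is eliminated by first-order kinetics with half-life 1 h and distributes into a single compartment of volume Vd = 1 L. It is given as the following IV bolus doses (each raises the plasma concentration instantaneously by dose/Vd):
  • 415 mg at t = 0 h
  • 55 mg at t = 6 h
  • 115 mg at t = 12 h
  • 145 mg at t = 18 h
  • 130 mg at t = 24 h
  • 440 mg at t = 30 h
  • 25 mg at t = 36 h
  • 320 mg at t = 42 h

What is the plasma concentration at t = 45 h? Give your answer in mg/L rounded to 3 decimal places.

40.062 mg/L

k = ln 2 / 1 = 0.69315 per h
Dose 1 (415 mg at t=0 h): 415·exp(−0.69315·45) = 0.000 mg/L
Dose 2 (55 mg at t=6 h): 55·exp(−0.69315·39) = 0.000 mg/L
Dose 3 (115 mg at t=12 h): 115·exp(−0.69315·33) = 0.000 mg/L
Dose 4 (145 mg at t=18 h): 145·exp(−0.69315·27) = 0.000 mg/L
Dose 5 (130 mg at t=24 h): 130·exp(−0.69315·21) = 0.000 mg/L
Dose 6 (440 mg at t=30 h): 440·exp(−0.69315·15) = 0.013 mg/L
Dose 7 (25 mg at t=36 h): 25·exp(−0.69315·9) = 0.049 mg/L
Dose 8 (320 mg at t=42 h): 320·exp(−0.69315·3) = 40.000 mg/L
C(45) = 0.000 + 0.000 + 0.000 + 0.000 + 0.000 + 0.013 + 0.049 + 40.000 = 40.062 mg/L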